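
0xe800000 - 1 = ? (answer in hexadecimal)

0xe7fffff

The trailing 5 digits are 0, so subtracting 1 borrows through: they become F and the next digit up decrements.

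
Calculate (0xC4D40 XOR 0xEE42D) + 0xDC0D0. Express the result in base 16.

0x106A3D

First 0xC4D40 XOR 0xEE42D = 0x2A96D.
Add column by column in base 16, right to left:
  D+0 = D
  6+D = 3 carry 1
  9+0+1 = A
  A+C = 6 carry 1
  2+D+1 = 0 carry 1
  final carry 1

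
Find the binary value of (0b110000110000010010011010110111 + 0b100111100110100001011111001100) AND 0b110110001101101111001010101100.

0b10000000100100011001010000000

Add column by column in base 2, right to left:
  1+0 = 1
  1+0 = 1
  1+1 = 0 carry 1
  0+1+1 = 0 carry 1
  1+0+1 = 0 carry 1
  1+0+1 = 0 carry 1
  0+1+1 = 0 carry 1
  1+1+1 = 1 carry 1
  0+1+1 = 0 carry 1
  1+1+1 = 1 carry 1
  1+1+1 = 1 carry 1
  0+0+1 = 1
  0+1 = 1
  1+0 = 1
  0+0 = 0
  0+0 = 0
  1+0 = 1
  0+1 = 1
  0+0 = 0
  0+1 = 1
  0+1 = 1
  0+0 = 0
  1+0 = 1
  1+1 = 0 carry 1
  0+1+1 = 0 carry 1
  0+1+1 = 0 carry 1
  0+1+1 = 0 carry 1
  0+0+1 = 1
  1+0 = 1
  1+1 = 0 carry 1
  final carry 1
Sum = 0b1011000010110110011111010000011; now AND with 0b110110001101101111001010101100:
  1011000010110110011111010000011
& 0110110001101101111001010101100
= 0010000000100100011001010000000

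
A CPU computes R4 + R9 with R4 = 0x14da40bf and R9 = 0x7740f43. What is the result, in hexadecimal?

0x1c4e5002

Add column by column in base 16, right to left:
  f+3 = 2 carry 1
  b+4+1 = 0 carry 1
  0+f+1 = 0 carry 1
  4+0+1 = 5
  a+4 = e
  d+7 = 4 carry 1
  4+7+1 = c
  1+0 = 1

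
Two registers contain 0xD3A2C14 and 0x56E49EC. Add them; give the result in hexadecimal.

0x12A87600

Add column by column in base 16, right to left:
  4+C = 0 carry 1
  1+E+1 = 0 carry 1
  C+9+1 = 6 carry 1
  2+4+1 = 7
  A+E = 8 carry 1
  3+6+1 = A
  D+5 = 2 carry 1
  final carry 1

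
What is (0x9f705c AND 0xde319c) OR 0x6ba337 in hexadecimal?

0xffb33f

0x9f705c AND 0xde319c = 0x9e301c.
Then OR with 0x6ba337.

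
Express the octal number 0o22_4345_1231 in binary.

0b10010100011100101001010011001

Each octal digit is 3 bits: 2=010 2=010 4=100 3=011 4=100 5=101 1=001 2=010 3=011 1=001.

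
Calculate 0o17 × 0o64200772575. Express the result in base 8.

0o1417616661123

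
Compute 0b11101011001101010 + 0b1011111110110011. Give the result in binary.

Add column by column in base 2, right to left:
  0+1 = 1
  1+1 = 0 carry 1
  0+0+1 = 1
  1+0 = 1
  0+1 = 1
  1+1 = 0 carry 1
  1+0+1 = 0 carry 1
  0+1+1 = 0 carry 1
  0+1+1 = 0 carry 1
  1+1+1 = 1 carry 1
  1+1+1 = 1 carry 1
  0+1+1 = 0 carry 1
  1+1+1 = 1 carry 1
  0+1+1 = 0 carry 1
  1+0+1 = 0 carry 1
  1+1+1 = 1 carry 1
  1+0+1 = 0 carry 1
  final carry 1

0b101001011000011101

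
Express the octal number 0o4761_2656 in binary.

Each octal digit is 3 bits: 4=100 7=111 6=110 1=001 2=010 6=110 5=101 6=110.

0b100111110001010110101110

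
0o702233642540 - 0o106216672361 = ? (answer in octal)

Subtract column by column in base 8:
  0-1 → 7 (borrow)
  4-6-1 → 5 (borrow)
  5-3-1 → 1
  2-2 → 0
  4-7 → 5 (borrow)
  6-6-1 → 7 (borrow)
  3-6-1 → 4 (borrow)
  3-1-1 → 1
  2-2 → 0
  2-6 → 4 (borrow)
  0-0-1 → 7 (borrow)
  7-1-1 → 5

0o574014750157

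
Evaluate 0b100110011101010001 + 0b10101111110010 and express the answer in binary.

0b101001001101000011

Add column by column in base 2, right to left:
  1+0 = 1
  0+1 = 1
  0+0 = 0
  0+0 = 0
  1+1 = 0 carry 1
  0+1+1 = 0 carry 1
  1+1+1 = 1 carry 1
  0+1+1 = 0 carry 1
  1+1+1 = 1 carry 1
  1+1+1 = 1 carry 1
  1+0+1 = 0 carry 1
  0+1+1 = 0 carry 1
  0+0+1 = 1
  1+1 = 0 carry 1
  1+0+1 = 0 carry 1
  0+0+1 = 1
  0+0 = 0
  1+0 = 1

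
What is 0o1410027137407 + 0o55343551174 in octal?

0o1465372710603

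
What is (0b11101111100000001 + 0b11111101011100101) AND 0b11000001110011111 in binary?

0b11000000110000110

Add column by column in base 2, right to left:
  1+1 = 0 carry 1
  0+0+1 = 1
  0+1 = 1
  0+0 = 0
  0+0 = 0
  0+1 = 1
  0+1 = 1
  0+1 = 1
  1+0 = 1
  1+1 = 0 carry 1
  1+0+1 = 0 carry 1
  1+1+1 = 1 carry 1
  1+1+1 = 1 carry 1
  0+1+1 = 0 carry 1
  1+1+1 = 1 carry 1
  1+1+1 = 1 carry 1
  1+1+1 = 1 carry 1
  final carry 1
Sum = 0b111101100111100110; now AND with 0b11000001110011111:
  111101100111100110
& 011000001110011111
= 011000000110000110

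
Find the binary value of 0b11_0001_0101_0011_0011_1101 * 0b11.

Multiply each base-2 digit by 3, carrying:
  1×3 = 3 → write 1 carry 1
  0×3+1 = 1 → write 1
  1×3 = 3 → write 1 carry 1
  1×3+1 = 4 → write 0 carry 2
  1×3+2 = 5 → write 1 carry 2
  1×3+2 = 5 → write 1 carry 2
  0×3+2 = 2 → write 0 carry 1
  0×3+1 = 1 → write 1
  1×3 = 3 → write 1 carry 1
  1×3+1 = 4 → write 0 carry 2
  0×3+2 = 2 → write 0 carry 1
  0×3+1 = 1 → write 1
  1×3 = 3 → write 1 carry 1
  0×3+1 = 1 → write 1
  1×3 = 3 → write 1 carry 1
  0×3+1 = 1 → write 1
  1×3 = 3 → write 1 carry 1
  0×3+1 = 1 → write 1
  0×3 = 0 → write 0
  0×3 = 0 → write 0
  1×3 = 3 → write 1 carry 1
  1×3+1 = 4 → write 0 carry 2
  remaining carry: 10

0b100100111111100110110111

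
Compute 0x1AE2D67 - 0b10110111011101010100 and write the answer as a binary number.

0x1AE2D67 = 0b1101011100010110101100111 in binary.
Subtract column by column in base 2:
  1-0 → 1
  1-0 → 1
  1-1 → 0
  0-0 → 0
  0-1 → 1 (borrow)
  1-0-1 → 0
  1-1 → 0
  0-0 → 0
  1-1 → 0
  0-1 → 1 (borrow)
  1-1-1 → 1 (borrow)
  1-0-1 → 0
  0-1 → 1 (borrow)
  1-1-1 → 1 (borrow)
  0-1-1 → 0 (borrow)
  0-0-1 → 1 (borrow)
  0-1-1 → 0 (borrow)
  1-1-1 → 1 (borrow)
  1-0-1 → 0
  1-1 → 0
  0-0 → 0
  1-0 → 1
  0-0 → 0
  1-0 → 1
  1-0 → 1

0b1101000101011011000010011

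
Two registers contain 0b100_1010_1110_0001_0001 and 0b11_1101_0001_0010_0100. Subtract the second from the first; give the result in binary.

0b1101110011101101

Subtract column by column in base 2:
  1-0 → 1
  0-0 → 0
  0-1 → 1 (borrow)
  0-0-1 → 1 (borrow)
  1-0-1 → 0
  0-1 → 1 (borrow)
  0-0-1 → 1 (borrow)
  0-0-1 → 1 (borrow)
  0-1-1 → 0 (borrow)
  1-0-1 → 0
  1-0 → 1
  1-0 → 1
  0-1 → 1 (borrow)
  1-0-1 → 0
  0-1 → 1 (borrow)
  1-1-1 → 1 (borrow)
  0-1-1 → 0 (borrow)
  0-1-1 → 0 (borrow)
  1-0-1 → 0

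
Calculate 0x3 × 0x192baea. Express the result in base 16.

Multiply each base-16 digit by 3, carrying:
  a×3 = 30 → write e carry 1
  e×3+1 = 43 → write b carry 2
  a×3+2 = 32 → write 0 carry 2
  b×3+2 = 35 → write 3 carry 2
  2×3+2 = 8 → write 8
  9×3 = 27 → write b carry 1
  1×3+1 = 4 → write 4

0x4b830be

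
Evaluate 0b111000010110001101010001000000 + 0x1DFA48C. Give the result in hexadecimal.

0b111000010110001101010001000000 = 0x3858D440 in hexadecimal.
Add column by column in base 16, right to left:
  0+C = C
  4+8 = C
  4+4 = 8
  D+A = 7 carry 1
  8+F+1 = 8 carry 1
  5+D+1 = 3 carry 1
  8+1+1 = A
  3+0 = 3

0x3A3878CC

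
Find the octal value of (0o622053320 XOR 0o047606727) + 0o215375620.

0o1103253227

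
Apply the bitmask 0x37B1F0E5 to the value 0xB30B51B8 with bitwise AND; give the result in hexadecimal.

AND each hex digit independently (no carries):
  B&3=3, 3&7=3, 0&B=0, B&1=1, 5&F=5, 1&0=0, B&E=A, 8&5=0

0x330150A0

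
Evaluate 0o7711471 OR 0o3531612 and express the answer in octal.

0o7731673

OR each oct digit independently (no carries):
  7|3=7, 7|5=7, 1|3=3, 1|1=1, 4|6=6, 7|1=7, 1|2=3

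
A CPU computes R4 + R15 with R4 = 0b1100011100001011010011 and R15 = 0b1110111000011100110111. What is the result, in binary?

0b11011010100101000001010

Add column by column in base 2, right to left:
  1+1 = 0 carry 1
  1+1+1 = 1 carry 1
  0+1+1 = 0 carry 1
  0+0+1 = 1
  1+1 = 0 carry 1
  0+1+1 = 0 carry 1
  1+0+1 = 0 carry 1
  1+0+1 = 0 carry 1
  0+1+1 = 0 carry 1
  1+1+1 = 1 carry 1
  0+1+1 = 0 carry 1
  0+0+1 = 1
  0+0 = 0
  0+0 = 0
  1+0 = 1
  1+1 = 0 carry 1
  1+1+1 = 1 carry 1
  0+1+1 = 0 carry 1
  0+0+1 = 1
  0+1 = 1
  1+1 = 0 carry 1
  1+1+1 = 1 carry 1
  final carry 1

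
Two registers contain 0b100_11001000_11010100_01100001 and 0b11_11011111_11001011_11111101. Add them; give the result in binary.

0b1000101010001010000001011110

Add column by column in base 2, right to left:
  1+1 = 0 carry 1
  0+0+1 = 1
  0+1 = 1
  0+1 = 1
  0+1 = 1
  1+1 = 0 carry 1
  1+1+1 = 1 carry 1
  0+1+1 = 0 carry 1
  0+1+1 = 0 carry 1
  0+1+1 = 0 carry 1
  1+0+1 = 0 carry 1
  0+1+1 = 0 carry 1
  1+0+1 = 0 carry 1
  0+0+1 = 1
  1+1 = 0 carry 1
  1+1+1 = 1 carry 1
  0+1+1 = 0 carry 1
  0+1+1 = 0 carry 1
  0+1+1 = 0 carry 1
  1+1+1 = 1 carry 1
  0+1+1 = 0 carry 1
  0+0+1 = 1
  1+1 = 0 carry 1
  1+1+1 = 1 carry 1
  0+1+1 = 0 carry 1
  0+1+1 = 0 carry 1
  1+0+1 = 0 carry 1
  final carry 1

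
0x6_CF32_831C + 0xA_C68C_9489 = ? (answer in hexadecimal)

Add column by column in base 16, right to left:
  C+9 = 5 carry 1
  1+8+1 = A
  3+4 = 7
  8+9 = 1 carry 1
  2+C+1 = F
  3+8 = B
  F+6 = 5 carry 1
  C+C+1 = 9 carry 1
  6+A+1 = 1 carry 1
  final carry 1

0x1195BF17A5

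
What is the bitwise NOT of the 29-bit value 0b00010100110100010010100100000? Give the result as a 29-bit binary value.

Invert each bit: 00010100110100010010100100000 → 11101011001011101101011011111.

0b11101011001011101101011011111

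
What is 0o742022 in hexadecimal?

Each octal digit is 3 bits: 7=111 4=100 2=010 0=000 2=010 2=010.
Group the bits into nibbles: 0011 1100 0100 0001 0010 → 3C412.

0x3C412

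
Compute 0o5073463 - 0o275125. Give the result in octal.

Subtract column by column in base 8:
  3-5 → 6 (borrow)
  6-2-1 → 3
  4-1 → 3
  3-5 → 6 (borrow)
  7-7-1 → 7 (borrow)
  0-2-1 → 5 (borrow)
  5-0-1 → 4

0o4576336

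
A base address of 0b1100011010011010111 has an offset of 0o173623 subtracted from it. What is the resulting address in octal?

0b1100011010011010111 = 0o1432327 in octal.
Subtract column by column in base 8:
  7-3 → 4
  2-2 → 0
  3-6 → 5 (borrow)
  2-3-1 → 6 (borrow)
  3-7-1 → 3 (borrow)
  4-1-1 → 2
  1-0 → 1

0o1236504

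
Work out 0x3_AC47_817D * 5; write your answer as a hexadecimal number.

Multiply each base-16 digit by 5, carrying:
  D×5 = 65 → write 1 carry 4
  7×5+4 = 39 → write 7 carry 2
  1×5+2 = 7 → write 7
  8×5 = 40 → write 8 carry 2
  7×5+2 = 37 → write 5 carry 2
  4×5+2 = 22 → write 6 carry 1
  C×5+1 = 61 → write D carry 3
  A×5+3 = 53 → write 5 carry 3
  3×5+3 = 18 → write 2 carry 1
  remaining carry: 1

0x125D658771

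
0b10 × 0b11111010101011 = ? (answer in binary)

0b111110101010110

Multiply each base-2 digit by 2, carrying:
  1×2 = 2 → write 0 carry 1
  1×2+1 = 3 → write 1 carry 1
  0×2+1 = 1 → write 1
  1×2 = 2 → write 0 carry 1
  0×2+1 = 1 → write 1
  1×2 = 2 → write 0 carry 1
  0×2+1 = 1 → write 1
  1×2 = 2 → write 0 carry 1
  0×2+1 = 1 → write 1
  1×2 = 2 → write 0 carry 1
  1×2+1 = 3 → write 1 carry 1
  1×2+1 = 3 → write 1 carry 1
  1×2+1 = 3 → write 1 carry 1
  1×2+1 = 3 → write 1 carry 1
  remaining carry: 1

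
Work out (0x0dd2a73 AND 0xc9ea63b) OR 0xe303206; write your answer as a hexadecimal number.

0x0dd2a73 AND 0xc9ea63b = 0x09c2233.
Then OR with 0xe303206.

0xebc3237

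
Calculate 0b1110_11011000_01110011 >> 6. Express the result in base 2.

Right shift by 6: drop the 6 least-significant bits.

0b11101101100001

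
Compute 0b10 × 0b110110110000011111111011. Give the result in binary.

0b1101101100000111111110110

Multiply each base-2 digit by 2, carrying:
  1×2 = 2 → write 0 carry 1
  1×2+1 = 3 → write 1 carry 1
  0×2+1 = 1 → write 1
  1×2 = 2 → write 0 carry 1
  1×2+1 = 3 → write 1 carry 1
  1×2+1 = 3 → write 1 carry 1
  1×2+1 = 3 → write 1 carry 1
  1×2+1 = 3 → write 1 carry 1
  1×2+1 = 3 → write 1 carry 1
  1×2+1 = 3 → write 1 carry 1
  1×2+1 = 3 → write 1 carry 1
  0×2+1 = 1 → write 1
  0×2 = 0 → write 0
  0×2 = 0 → write 0
  0×2 = 0 → write 0
  0×2 = 0 → write 0
  1×2 = 2 → write 0 carry 1
  1×2+1 = 3 → write 1 carry 1
  0×2+1 = 1 → write 1
  1×2 = 2 → write 0 carry 1
  1×2+1 = 3 → write 1 carry 1
  0×2+1 = 1 → write 1
  1×2 = 2 → write 0 carry 1
  1×2+1 = 3 → write 1 carry 1
  remaining carry: 1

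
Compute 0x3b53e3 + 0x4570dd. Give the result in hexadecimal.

0x80c4c0

Add column by column in base 16, right to left:
  3+d = 0 carry 1
  e+d+1 = c carry 1
  3+0+1 = 4
  5+7 = c
  b+5 = 0 carry 1
  3+4+1 = 8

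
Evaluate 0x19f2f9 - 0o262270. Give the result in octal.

0o6107101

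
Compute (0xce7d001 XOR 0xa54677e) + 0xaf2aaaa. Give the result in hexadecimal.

First 0xce7d001 XOR 0xa54677e = 0x6b3b77f.
Add column by column in base 16, right to left:
  f+a = 9 carry 1
  7+a+1 = 2 carry 1
  7+a+1 = 2 carry 1
  b+a+1 = 6 carry 1
  3+2+1 = 6
  b+f = a carry 1
  6+a+1 = 1 carry 1
  final carry 1

0x11a66229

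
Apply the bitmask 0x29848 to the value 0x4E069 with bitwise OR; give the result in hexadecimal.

OR each hex digit independently (no carries):
  4|2=6, E|9=F, 0|8=8, 6|4=6, 9|8=9

0x6F869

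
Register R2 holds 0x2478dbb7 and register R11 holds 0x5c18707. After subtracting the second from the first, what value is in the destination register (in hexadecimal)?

0x1eb754b0

Subtract column by column in base 16:
  7-7 → 0
  b-0 → b
  b-7 → 4
  d-8 → 5
  8-1 → 7
  7-c → b (borrow)
  4-5-1 → e (borrow)
  2-0-1 → 1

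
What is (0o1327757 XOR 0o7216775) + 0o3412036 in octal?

First 0o1327757 XOR 0o7216775 = 0o6131022.
Add column by column in base 8, right to left:
  2+6 = 0 carry 1
  2+3+1 = 6
  0+0 = 0
  1+2 = 3
  3+1 = 4
  1+4 = 5
  6+3 = 1 carry 1
  final carry 1

0o11543060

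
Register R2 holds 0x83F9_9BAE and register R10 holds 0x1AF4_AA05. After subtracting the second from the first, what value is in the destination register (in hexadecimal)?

Subtract column by column in base 16:
  E-5 → 9
  A-0 → A
  B-A → 1
  9-A → F (borrow)
  9-4-1 → 4
  F-F → 0
  3-A → 9 (borrow)
  8-1-1 → 6

0x6904F1A9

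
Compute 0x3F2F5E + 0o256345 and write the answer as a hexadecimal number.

0o256345 = 0x15CE5 in hexadecimal.
Add column by column in base 16, right to left:
  E+5 = 3 carry 1
  5+E+1 = 4 carry 1
  F+C+1 = C carry 1
  2+5+1 = 8
  F+1 = 0 carry 1
  3+0+1 = 4

0x408C43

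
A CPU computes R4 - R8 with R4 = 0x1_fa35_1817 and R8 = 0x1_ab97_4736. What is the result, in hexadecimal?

0x4e9dd0e1

Subtract column by column in base 16:
  7-6 → 1
  1-3 → e (borrow)
  8-7-1 → 0
  1-4 → d (borrow)
  5-7-1 → d (borrow)
  3-9-1 → 9 (borrow)
  a-b-1 → e (borrow)
  f-a-1 → 4
  1-1 → 0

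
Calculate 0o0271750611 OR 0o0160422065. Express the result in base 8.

0o0371772675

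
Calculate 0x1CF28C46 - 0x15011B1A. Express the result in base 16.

Subtract column by column in base 16:
  6-A → C (borrow)
  4-1-1 → 2
  C-B → 1
  8-1 → 7
  2-1 → 1
  F-0 → F
  C-5 → 7
  1-1 → 0

0x7F1712C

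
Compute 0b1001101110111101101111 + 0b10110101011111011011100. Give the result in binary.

0b100000011010111001001011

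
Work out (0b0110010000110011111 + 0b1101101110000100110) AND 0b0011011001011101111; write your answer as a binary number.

0b11011000011000101

Add column by column in base 2, right to left:
  1+0 = 1
  1+1 = 0 carry 1
  1+1+1 = 1 carry 1
  1+0+1 = 0 carry 1
  1+0+1 = 0 carry 1
  0+1+1 = 0 carry 1
  0+0+1 = 1
  1+0 = 1
  1+0 = 1
  0+0 = 0
  0+1 = 1
  0+1 = 1
  0+1 = 1
  1+0 = 1
  0+1 = 1
  0+1 = 1
  1+0 = 1
  1+1 = 0 carry 1
  0+1+1 = 0 carry 1
  final carry 1
Sum = 0b10011111110111000101; now AND with 0b0011011001011101111:
  10011111110111000101
& 00011011001011101111
= 00011011000011000101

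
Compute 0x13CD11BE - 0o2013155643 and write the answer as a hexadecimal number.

0x3A0361B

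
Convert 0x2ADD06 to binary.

0b1010101101110100000110

Expand each hex digit to 4 bits: 2=0010 A=1010 D=1101 D=1101 0=0000 6=0110.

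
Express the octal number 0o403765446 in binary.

0b100000011111110101100100110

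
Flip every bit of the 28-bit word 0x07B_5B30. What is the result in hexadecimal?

0xF84A4CF

Each hex digit d becomes F−d:
  0→F, 7→8, B→4, 5→A, B→4, 3→C, 0→F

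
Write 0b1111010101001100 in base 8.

0o172514

Group the bits in threes: 001 111 010 101 001 100 → 172514.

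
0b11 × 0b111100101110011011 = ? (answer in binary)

0b10110110001011010001

Multiply each base-2 digit by 3, carrying:
  1×3 = 3 → write 1 carry 1
  1×3+1 = 4 → write 0 carry 2
  0×3+2 = 2 → write 0 carry 1
  1×3+1 = 4 → write 0 carry 2
  1×3+2 = 5 → write 1 carry 2
  0×3+2 = 2 → write 0 carry 1
  0×3+1 = 1 → write 1
  1×3 = 3 → write 1 carry 1
  1×3+1 = 4 → write 0 carry 2
  1×3+2 = 5 → write 1 carry 2
  0×3+2 = 2 → write 0 carry 1
  1×3+1 = 4 → write 0 carry 2
  0×3+2 = 2 → write 0 carry 1
  0×3+1 = 1 → write 1
  1×3 = 3 → write 1 carry 1
  1×3+1 = 4 → write 0 carry 2
  1×3+2 = 5 → write 1 carry 2
  1×3+2 = 5 → write 1 carry 2
  remaining carry: 10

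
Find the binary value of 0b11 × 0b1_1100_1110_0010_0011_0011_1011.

0b101011010100110100110110001

Multiply each base-2 digit by 3, carrying:
  1×3 = 3 → write 1 carry 1
  1×3+1 = 4 → write 0 carry 2
  0×3+2 = 2 → write 0 carry 1
  1×3+1 = 4 → write 0 carry 2
  1×3+2 = 5 → write 1 carry 2
  1×3+2 = 5 → write 1 carry 2
  0×3+2 = 2 → write 0 carry 1
  0×3+1 = 1 → write 1
  1×3 = 3 → write 1 carry 1
  1×3+1 = 4 → write 0 carry 2
  0×3+2 = 2 → write 0 carry 1
  0×3+1 = 1 → write 1
  0×3 = 0 → write 0
  1×3 = 3 → write 1 carry 1
  0×3+1 = 1 → write 1
  0×3 = 0 → write 0
  0×3 = 0 → write 0
  1×3 = 3 → write 1 carry 1
  1×3+1 = 4 → write 0 carry 2
  1×3+2 = 5 → write 1 carry 2
  0×3+2 = 2 → write 0 carry 1
  0×3+1 = 1 → write 1
  1×3 = 3 → write 1 carry 1
  1×3+1 = 4 → write 0 carry 2
  1×3+2 = 5 → write 1 carry 2
  remaining carry: 10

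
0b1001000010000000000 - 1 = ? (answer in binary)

0b1001000001111111111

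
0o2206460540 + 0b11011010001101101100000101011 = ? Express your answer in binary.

0b101101011000010011100110001011

0o2206460540 = 0b10010000110100110000101100000 in binary.
Add column by column in base 2, right to left:
  0+1 = 1
  0+1 = 1
  0+0 = 0
  0+1 = 1
  0+0 = 0
  1+1 = 0 carry 1
  1+0+1 = 0 carry 1
  0+0+1 = 1
  1+0 = 1
  0+0 = 0
  0+0 = 0
  0+1 = 1
  0+1 = 1
  1+0 = 1
  1+1 = 0 carry 1
  0+1+1 = 0 carry 1
  0+0+1 = 1
  1+1 = 0 carry 1
  0+1+1 = 0 carry 1
  1+0+1 = 0 carry 1
  1+0+1 = 0 carry 1
  0+0+1 = 1
  0+1 = 1
  0+0 = 0
  0+1 = 1
  1+1 = 0 carry 1
  0+0+1 = 1
  0+1 = 1
  1+1 = 0 carry 1
  final carry 1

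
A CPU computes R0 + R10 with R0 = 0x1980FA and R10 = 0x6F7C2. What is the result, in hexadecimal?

Add column by column in base 16, right to left:
  A+2 = C
  F+C = B carry 1
  0+7+1 = 8
  8+F = 7 carry 1
  9+6+1 = 0 carry 1
  1+0+1 = 2

0x2078BC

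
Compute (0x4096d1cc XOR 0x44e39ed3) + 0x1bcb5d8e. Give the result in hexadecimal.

0x2040acad

First 0x4096d1cc XOR 0x44e39ed3 = 0x04754f1f.
Add column by column in base 16, right to left:
  f+e = d carry 1
  1+8+1 = a
  f+d = c carry 1
  4+5+1 = a
  5+b = 0 carry 1
  7+c+1 = 4 carry 1
  4+b+1 = 0 carry 1
  0+1+1 = 2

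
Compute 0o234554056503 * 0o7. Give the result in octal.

0o2110764506325

Multiply each base-8 digit by 7, carrying:
  3×7 = 21 → write 5 carry 2
  0×7+2 = 2 → write 2
  5×7 = 35 → write 3 carry 4
  6×7+4 = 46 → write 6 carry 5
  5×7+5 = 40 → write 0 carry 5
  0×7+5 = 5 → write 5
  4×7 = 28 → write 4 carry 3
  5×7+3 = 38 → write 6 carry 4
  5×7+4 = 39 → write 7 carry 4
  4×7+4 = 32 → write 0 carry 4
  3×7+4 = 25 → write 1 carry 3
  2×7+3 = 17 → write 1 carry 2
  remaining carry: 2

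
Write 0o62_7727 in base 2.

Each octal digit is 3 bits: 6=110 2=010 7=111 7=111 2=010 7=111.

0b110010111111010111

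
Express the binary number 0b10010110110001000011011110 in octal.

0o226610336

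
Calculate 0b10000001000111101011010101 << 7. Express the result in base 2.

Left shift by 7: append 7 zero bits.

0b100000010001111010110101010000000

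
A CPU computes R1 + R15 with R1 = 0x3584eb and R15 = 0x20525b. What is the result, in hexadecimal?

Add column by column in base 16, right to left:
  b+b = 6 carry 1
  e+5+1 = 4 carry 1
  4+2+1 = 7
  8+5 = d
  5+0 = 5
  3+2 = 5

0x55d746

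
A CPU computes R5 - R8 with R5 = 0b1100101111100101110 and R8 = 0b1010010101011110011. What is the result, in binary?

0b10011010000111011

Subtract column by column in base 2:
  0-1 → 1 (borrow)
  1-1-1 → 1 (borrow)
  1-0-1 → 0
  1-0 → 1
  0-1 → 1 (borrow)
  1-1-1 → 1 (borrow)
  0-1-1 → 0 (borrow)
  0-1-1 → 0 (borrow)
  1-0-1 → 0
  1-1 → 0
  1-0 → 1
  1-1 → 0
  1-0 → 1
  0-1 → 1 (borrow)
  1-0-1 → 0
  0-0 → 0
  0-1 → 1 (borrow)
  1-0-1 → 0
  1-1 → 0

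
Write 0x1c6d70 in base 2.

0b111000110110101110000

Expand each hex digit to 4 bits: 1=0001 c=1100 6=0110 d=1101 7=0111 0=0000.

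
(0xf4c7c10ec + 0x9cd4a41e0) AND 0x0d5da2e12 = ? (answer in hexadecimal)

Add column by column in base 16, right to left:
  c+0 = c
  e+e = c carry 1
  0+1+1 = 2
  1+4 = 5
  c+a = 6 carry 1
  7+4+1 = c
  c+d = 9 carry 1
  4+c+1 = 1 carry 1
  f+9+1 = 9 carry 1
  final carry 1
Sum = 0x1919c652cc; now AND with 0x0d5da2e12:
  1&0=0, 9&0=0, 1&d=1, 9&5=1, c&d=c, 6&a=2, 5&2=0, 2&e=2, c&1=0, c&2=0

0x11c20200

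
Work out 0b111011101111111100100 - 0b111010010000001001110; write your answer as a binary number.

0b1011111110010110

Subtract column by column in base 2:
  0-0 → 0
  0-1 → 1 (borrow)
  1-1-1 → 1 (borrow)
  0-1-1 → 0 (borrow)
  0-0-1 → 1 (borrow)
  1-0-1 → 0
  1-1 → 0
  1-0 → 1
  1-0 → 1
  1-0 → 1
  1-0 → 1
  1-0 → 1
  1-0 → 1
  0-1 → 1 (borrow)
  1-0-1 → 0
  1-0 → 1
  1-1 → 0
  0-0 → 0
  1-1 → 0
  1-1 → 0
  1-1 → 0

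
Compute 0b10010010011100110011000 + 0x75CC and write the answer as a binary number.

0x75CC = 0b111010111001100 in binary.
Add column by column in base 2, right to left:
  0+0 = 0
  0+0 = 0
  0+1 = 1
  1+1 = 0 carry 1
  1+0+1 = 0 carry 1
  0+0+1 = 1
  0+1 = 1
  1+1 = 0 carry 1
  1+1+1 = 1 carry 1
  0+0+1 = 1
  0+1 = 1
  1+0 = 1
  1+1 = 0 carry 1
  1+1+1 = 1 carry 1
  0+1+1 = 0 carry 1
  0+0+1 = 1
  1+0 = 1
  0+0 = 0
  0+0 = 0
  1+0 = 1
  0+0 = 0
  0+0 = 0
  1+0 = 1

0b10010011010111101100100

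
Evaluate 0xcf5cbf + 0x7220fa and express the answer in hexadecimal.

0x1417db9

Add column by column in base 16, right to left:
  f+a = 9 carry 1
  b+f+1 = b carry 1
  c+0+1 = d
  5+2 = 7
  f+2 = 1 carry 1
  c+7+1 = 4 carry 1
  final carry 1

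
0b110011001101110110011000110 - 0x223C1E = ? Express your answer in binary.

0b110010001001011000010101000

0x223C1E = 0b1000100011110000011110 in binary.
Subtract column by column in base 2:
  0-0 → 0
  1-1 → 0
  1-1 → 0
  0-1 → 1 (borrow)
  0-1-1 → 0 (borrow)
  0-0-1 → 1 (borrow)
  1-0-1 → 0
  1-0 → 1
  0-0 → 0
  0-0 → 0
  1-1 → 0
  1-1 → 0
  0-1 → 1 (borrow)
  1-1-1 → 1 (borrow)
  1-0-1 → 0
  1-0 → 1
  0-0 → 0
  1-1 → 0
  1-0 → 1
  0-0 → 0
  0-0 → 0
  1-1 → 0
  1-0 → 1
  0-0 → 0
  0-0 → 0
  1-0 → 1
  1-0 → 1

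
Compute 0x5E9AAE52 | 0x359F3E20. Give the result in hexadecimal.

0x7F9FBE72

OR each hex digit independently (no carries):
  5|3=7, E|5=F, 9|9=9, A|F=F, A|3=B, E|E=E, 5|2=7, 2|0=2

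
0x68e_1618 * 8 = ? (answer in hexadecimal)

Multiply each base-16 digit by 8, carrying:
  8×8 = 64 → write 0 carry 4
  1×8+4 = 12 → write c
  6×8 = 48 → write 0 carry 3
  1×8+3 = 11 → write b
  e×8 = 112 → write 0 carry 7
  8×8+7 = 71 → write 7 carry 4
  6×8+4 = 52 → write 4 carry 3
  remaining carry: 3

0x3470b0c0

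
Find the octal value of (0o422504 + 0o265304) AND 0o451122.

Add column by column in base 8, right to left:
  4+4 = 0 carry 1
  0+0+1 = 1
  5+3 = 0 carry 1
  2+5+1 = 0 carry 1
  2+6+1 = 1 carry 1
  4+2+1 = 7
Sum = 0o710010; now AND with 0o451122:
  7&4=4, 1&5=1, 0&1=0, 0&1=0, 1&2=0, 0&2=0

0o410000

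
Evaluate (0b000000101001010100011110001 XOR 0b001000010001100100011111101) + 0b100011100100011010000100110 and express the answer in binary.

First 0b000000101001010100011110001 XOR 0b001000010001100100011111101 = 0b001000111000110000000001100.
Add column by column in base 2, right to left:
  0+0 = 0
  0+1 = 1
  1+1 = 0 carry 1
  1+0+1 = 0 carry 1
  0+0+1 = 1
  0+1 = 1
  0+0 = 0
  0+0 = 0
  0+0 = 0
  0+0 = 0
  0+1 = 1
  0+0 = 0
  0+1 = 1
  1+1 = 0 carry 1
  1+0+1 = 0 carry 1
  0+0+1 = 1
  0+0 = 0
  0+1 = 1
  1+0 = 1
  1+0 = 1
  1+1 = 0 carry 1
  0+1+1 = 0 carry 1
  0+1+1 = 0 carry 1
  0+0+1 = 1
  1+0 = 1
  0+0 = 0
  0+1 = 1

0b101100011101001010000110010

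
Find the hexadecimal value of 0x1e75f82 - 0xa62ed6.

Subtract column by column in base 16:
  2-6 → c (borrow)
  8-d-1 → a (borrow)
  f-e-1 → 0
  5-2 → 3
  7-6 → 1
  e-a → 4
  1-0 → 1

0x14130ac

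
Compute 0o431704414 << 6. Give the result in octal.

0o43170441400

Shifting left by 6 bits = 2 oct digits: append 2 zeros.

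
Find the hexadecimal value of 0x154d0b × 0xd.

0x114e98f

Multiply each base-16 digit by 13, carrying:
  b×13 = 143 → write f carry 8
  0×13+8 = 8 → write 8
  d×13 = 169 → write 9 carry 10
  4×13+10 = 62 → write e carry 3
  5×13+3 = 68 → write 4 carry 4
  1×13+4 = 17 → write 1 carry 1
  remaining carry: 1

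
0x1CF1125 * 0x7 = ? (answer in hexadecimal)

Multiply each base-16 digit by 7, carrying:
  5×7 = 35 → write 3 carry 2
  2×7+2 = 16 → write 0 carry 1
  1×7+1 = 8 → write 8
  1×7 = 7 → write 7
  F×7 = 105 → write 9 carry 6
  C×7+6 = 90 → write A carry 5
  1×7+5 = 12 → write C

0xCA97803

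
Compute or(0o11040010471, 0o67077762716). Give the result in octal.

0o77077772777

OR each oct digit independently (no carries):
  1|6=7, 1|7=7, 0|0=0, 4|7=7, 0|7=7, 0|7=7, 1|6=7, 0|2=2, 4|7=7, 7|1=7, 1|6=7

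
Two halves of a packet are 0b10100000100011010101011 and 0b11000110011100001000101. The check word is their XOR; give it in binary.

XOR bit by bit (1 where the bits differ):
  10100000100011010101011
^ 11000110011100001000101
= 01100110111111011101110

0b01100110111111011101110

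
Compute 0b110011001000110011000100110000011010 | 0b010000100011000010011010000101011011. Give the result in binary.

0b110011101011110011011110110101011011

OR bit by bit (1 where either bit is 1):
  110011001000110011000100110000011010
| 010000100011000010011010000101011011
= 110011101011110011011110110101011011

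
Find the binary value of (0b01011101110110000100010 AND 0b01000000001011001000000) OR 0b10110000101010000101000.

0b11110000101010000101000

0b01011101110110000100010 AND 0b01000000001011001000000 = 0b01000000000010000000000.
Then OR with 0b10110000101010000101000.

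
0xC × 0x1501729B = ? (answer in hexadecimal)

0xFC115F44

Multiply each base-16 digit by 12, carrying:
  B×12 = 132 → write 4 carry 8
  9×12+8 = 116 → write 4 carry 7
  2×12+7 = 31 → write F carry 1
  7×12+1 = 85 → write 5 carry 5
  1×12+5 = 17 → write 1 carry 1
  0×12+1 = 1 → write 1
  5×12 = 60 → write C carry 3
  1×12+3 = 15 → write F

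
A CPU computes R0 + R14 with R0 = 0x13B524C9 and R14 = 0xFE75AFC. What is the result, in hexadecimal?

Add column by column in base 16, right to left:
  9+C = 5 carry 1
  C+F+1 = C carry 1
  4+A+1 = F
  2+5 = 7
  5+7 = C
  B+E = 9 carry 1
  3+F+1 = 3 carry 1
  1+0+1 = 2

0x239C7FC5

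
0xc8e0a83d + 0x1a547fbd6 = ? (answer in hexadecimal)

Add column by column in base 16, right to left:
  d+6 = 3 carry 1
  3+d+1 = 1 carry 1
  8+b+1 = 4 carry 1
  a+f+1 = a carry 1
  0+7+1 = 8
  e+4 = 2 carry 1
  8+5+1 = e
  c+a = 6 carry 1
  0+1+1 = 2

0x26e28a413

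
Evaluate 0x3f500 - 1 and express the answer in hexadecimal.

The trailing 2 digits are 0, so subtracting 1 borrows through: they become F and the next digit up decrements.

0x3f4ff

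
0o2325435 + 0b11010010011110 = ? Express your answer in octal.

0b11010010011110 = 0o32236 in octal.
Add column by column in base 8, right to left:
  5+6 = 3 carry 1
  3+3+1 = 7
  4+2 = 6
  5+2 = 7
  2+3 = 5
  3+0 = 3
  2+0 = 2

0o2357673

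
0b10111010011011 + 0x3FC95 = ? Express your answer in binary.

0x3FC95 = 0b111111110010010101 in binary.
Add column by column in base 2, right to left:
  1+1 = 0 carry 1
  1+0+1 = 0 carry 1
  0+1+1 = 0 carry 1
  1+0+1 = 0 carry 1
  1+1+1 = 1 carry 1
  0+0+1 = 1
  0+0 = 0
  1+1 = 0 carry 1
  0+0+1 = 1
  1+0 = 1
  1+1 = 0 carry 1
  1+1+1 = 1 carry 1
  0+1+1 = 0 carry 1
  1+1+1 = 1 carry 1
  0+1+1 = 0 carry 1
  0+1+1 = 0 carry 1
  0+1+1 = 0 carry 1
  0+1+1 = 0 carry 1
  final carry 1

0b1000010101100110000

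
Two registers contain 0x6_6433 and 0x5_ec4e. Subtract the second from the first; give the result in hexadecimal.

0x77e5

Subtract column by column in base 16:
  3-e → 5 (borrow)
  3-4-1 → e (borrow)
  4-c-1 → 7 (borrow)
  6-e-1 → 7 (borrow)
  6-5-1 → 0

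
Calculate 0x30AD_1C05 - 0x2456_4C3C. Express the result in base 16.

Subtract column by column in base 16:
  5-C → 9 (borrow)
  0-3-1 → C (borrow)
  C-C-1 → F (borrow)
  1-4-1 → C (borrow)
  D-6-1 → 6
  A-5 → 5
  0-4 → C (borrow)
  3-2-1 → 0

0xC56CFC9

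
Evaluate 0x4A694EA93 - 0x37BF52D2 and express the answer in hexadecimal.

Subtract column by column in base 16:
  3-2 → 1
  9-D → C (borrow)
  A-2-1 → 7
  E-5 → 9
  4-F → 5 (borrow)
  9-B-1 → D (borrow)
  6-7-1 → E (borrow)
  A-3-1 → 6
  4-0 → 4

0x46ED597C1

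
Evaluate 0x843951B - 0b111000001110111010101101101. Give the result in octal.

0o117017656

0x843951B = 0o1020712433 in octal.
0b111000001110111010101101101 = 0o701672555 in octal.
Subtract column by column in base 8:
  3-5 → 6 (borrow)
  3-5-1 → 5 (borrow)
  4-5-1 → 6 (borrow)
  2-2-1 → 7 (borrow)
  1-7-1 → 1 (borrow)
  7-6-1 → 0
  0-1 → 7 (borrow)
  2-0-1 → 1
  0-7 → 1 (borrow)
  1-0-1 → 0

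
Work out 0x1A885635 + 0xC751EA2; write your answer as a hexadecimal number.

Add column by column in base 16, right to left:
  5+2 = 7
  3+A = D
  6+E = 4 carry 1
  5+1+1 = 7
  8+5 = D
  8+7 = F
  A+C = 6 carry 1
  1+0+1 = 2

0x26FD74D7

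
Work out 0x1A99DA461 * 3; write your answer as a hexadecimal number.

0x4FCD8ED23

Multiply each base-16 digit by 3, carrying:
  1×3 = 3 → write 3
  6×3 = 18 → write 2 carry 1
  4×3+1 = 13 → write D
  A×3 = 30 → write E carry 1
  D×3+1 = 40 → write 8 carry 2
  9×3+2 = 29 → write D carry 1
  9×3+1 = 28 → write C carry 1
  A×3+1 = 31 → write F carry 1
  1×3+1 = 4 → write 4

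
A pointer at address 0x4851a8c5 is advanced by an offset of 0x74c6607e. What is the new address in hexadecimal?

0xbd180943

Add column by column in base 16, right to left:
  5+e = 3 carry 1
  c+7+1 = 4 carry 1
  8+0+1 = 9
  a+6 = 0 carry 1
  1+6+1 = 8
  5+c = 1 carry 1
  8+4+1 = d
  4+7 = b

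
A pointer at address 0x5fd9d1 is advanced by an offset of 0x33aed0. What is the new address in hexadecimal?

Add column by column in base 16, right to left:
  1+0 = 1
  d+d = a carry 1
  9+e+1 = 8 carry 1
  d+a+1 = 8 carry 1
  f+3+1 = 3 carry 1
  5+3+1 = 9

0x9388a1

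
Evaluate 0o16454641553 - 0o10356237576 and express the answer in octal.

0o6076401755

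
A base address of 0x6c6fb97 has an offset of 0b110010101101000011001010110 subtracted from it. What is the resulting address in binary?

0x6c6fb97 = 0b110110001101111101110010111 in binary.
Subtract column by column in base 2:
  1-0 → 1
  1-1 → 0
  1-1 → 0
  0-0 → 0
  1-1 → 0
  0-0 → 0
  0-1 → 1 (borrow)
  1-0-1 → 0
  1-0 → 1
  1-1 → 0
  0-1 → 1 (borrow)
  1-0-1 → 0
  1-0 → 1
  1-0 → 1
  1-0 → 1
  1-1 → 0
  0-0 → 0
  1-1 → 0
  1-1 → 0
  0-0 → 0
  0-1 → 1 (borrow)
  0-0-1 → 1 (borrow)
  1-1-1 → 1 (borrow)
  1-0-1 → 0
  0-0 → 0
  1-1 → 0
  1-1 → 0

0b11100000111010101000001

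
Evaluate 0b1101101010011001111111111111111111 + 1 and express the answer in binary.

0b1101101010011010000000000000000000

The trailing 19 digits are 1 (max in base 2), so adding 1 cascades: they roll to 0 and the next digit up increments.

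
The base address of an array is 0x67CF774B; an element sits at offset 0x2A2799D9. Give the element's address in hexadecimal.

0x91F71124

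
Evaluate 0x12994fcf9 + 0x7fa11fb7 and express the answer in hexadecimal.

Add column by column in base 16, right to left:
  9+7 = 0 carry 1
  f+b+1 = b carry 1
  c+f+1 = c carry 1
  f+1+1 = 1 carry 1
  4+1+1 = 6
  9+a = 3 carry 1
  9+f+1 = 9 carry 1
  2+7+1 = a
  1+0 = 1

0x1a9361cb0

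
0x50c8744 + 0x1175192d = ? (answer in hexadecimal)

0x1681a071

Add column by column in base 16, right to left:
  4+d = 1 carry 1
  4+2+1 = 7
  7+9 = 0 carry 1
  8+1+1 = a
  c+5 = 1 carry 1
  0+7+1 = 8
  5+1 = 6
  0+1 = 1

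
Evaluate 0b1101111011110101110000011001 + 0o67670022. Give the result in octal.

0b1101111011110101110000011001 = 0o1573656031 in octal.
Add column by column in base 8, right to left:
  1+2 = 3
  3+2 = 5
  0+0 = 0
  6+0 = 6
  5+7 = 4 carry 1
  6+6+1 = 5 carry 1
  3+7+1 = 3 carry 1
  7+6+1 = 6 carry 1
  5+0+1 = 6
  1+0 = 1

0o1663546053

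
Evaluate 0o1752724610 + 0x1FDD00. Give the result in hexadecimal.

0xFCB8688

0o1752724610 = 0xFABA988 in hexadecimal.
Add column by column in base 16, right to left:
  8+0 = 8
  8+0 = 8
  9+D = 6 carry 1
  A+D+1 = 8 carry 1
  B+F+1 = B carry 1
  A+1+1 = C
  F+0 = F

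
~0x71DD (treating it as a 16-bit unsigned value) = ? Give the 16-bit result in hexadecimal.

Each hex digit d becomes F−d:
  7→8, 1→E, D→2, D→2

0x8E22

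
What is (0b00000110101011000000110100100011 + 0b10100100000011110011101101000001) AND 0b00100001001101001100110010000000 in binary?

0b100000001100000100100000000000

Add column by column in base 2, right to left:
  1+1 = 0 carry 1
  1+0+1 = 0 carry 1
  0+0+1 = 1
  0+0 = 0
  0+0 = 0
  1+0 = 1
  0+1 = 1
  0+0 = 0
  1+1 = 0 carry 1
  0+1+1 = 0 carry 1
  1+0+1 = 0 carry 1
  1+1+1 = 1 carry 1
  0+1+1 = 0 carry 1
  0+1+1 = 0 carry 1
  0+0+1 = 1
  0+0 = 0
  0+1 = 1
  0+1 = 1
  1+1 = 0 carry 1
  1+1+1 = 1 carry 1
  0+0+1 = 1
  1+0 = 1
  0+0 = 0
  1+0 = 1
  0+0 = 0
  1+0 = 1
  1+1 = 0 carry 1
  0+0+1 = 1
  0+0 = 0
  0+1 = 1
  0+0 = 0
  0+1 = 1
Sum = 0b10101010101110110100100001100100; now AND with 0b00100001001101001100110010000000:
  10101010101110110100100001100100
& 00100001001101001100110010000000
= 00100000001100000100100000000000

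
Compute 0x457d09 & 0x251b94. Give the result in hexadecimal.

AND each hex digit independently (no carries):
  4&2=0, 5&5=5, 7&1=1, d&b=9, 0&9=0, 9&4=0

0x051900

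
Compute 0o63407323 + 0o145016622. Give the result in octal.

Add column by column in base 8, right to left:
  3+2 = 5
  2+2 = 4
  3+6 = 1 carry 1
  7+6+1 = 6 carry 1
  0+1+1 = 2
  4+0 = 4
  3+5 = 0 carry 1
  6+4+1 = 3 carry 1
  0+1+1 = 2

0o230426145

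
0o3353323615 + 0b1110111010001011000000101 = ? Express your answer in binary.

0o3353323615 = 0b11011101011011010011110001101 in binary.
Add column by column in base 2, right to left:
  1+1 = 0 carry 1
  0+0+1 = 1
  1+1 = 0 carry 1
  1+0+1 = 0 carry 1
  0+0+1 = 1
  0+0 = 0
  0+0 = 0
  1+0 = 1
  1+0 = 1
  1+1 = 0 carry 1
  1+1+1 = 1 carry 1
  0+0+1 = 1
  0+1 = 1
  1+0 = 1
  0+0 = 0
  1+0 = 1
  1+1 = 0 carry 1
  0+0+1 = 1
  1+1 = 0 carry 1
  1+1+1 = 1 carry 1
  0+1+1 = 0 carry 1
  1+0+1 = 0 carry 1
  0+1+1 = 0 carry 1
  1+1+1 = 1 carry 1
  1+1+1 = 1 carry 1
  1+0+1 = 0 carry 1
  0+0+1 = 1
  1+0 = 1
  1+0 = 1

0b11101100010101011110110010010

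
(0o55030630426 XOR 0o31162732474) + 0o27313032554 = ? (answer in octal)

0o113465134626

First 0o55030630426 XOR 0o31162732474 = 0o64152102052.
Add column by column in base 8, right to left:
  2+4 = 6
  5+5 = 2 carry 1
  0+5+1 = 6
  2+2 = 4
  0+3 = 3
  1+0 = 1
  2+3 = 5
  5+1 = 6
  1+3 = 4
  4+7 = 3 carry 1
  6+2+1 = 1 carry 1
  final carry 1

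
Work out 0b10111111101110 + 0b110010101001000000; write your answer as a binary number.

0b110101101000101110

Add column by column in base 2, right to left:
  0+0 = 0
  1+0 = 1
  1+0 = 1
  1+0 = 1
  0+0 = 0
  1+0 = 1
  1+1 = 0 carry 1
  1+0+1 = 0 carry 1
  1+0+1 = 0 carry 1
  1+1+1 = 1 carry 1
  1+0+1 = 0 carry 1
  1+1+1 = 1 carry 1
  0+0+1 = 1
  1+1 = 0 carry 1
  0+0+1 = 1
  0+0 = 0
  0+1 = 1
  0+1 = 1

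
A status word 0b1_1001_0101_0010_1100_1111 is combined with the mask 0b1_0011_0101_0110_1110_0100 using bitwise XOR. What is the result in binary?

0b010100000010000101011

XOR bit by bit (1 where the bits differ):
  110010101001011001111
^ 100110101011011100100
= 010100000010000101011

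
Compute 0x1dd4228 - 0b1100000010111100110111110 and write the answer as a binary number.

0b10110111100100001101010

0x1dd4228 = 0b1110111010100001000101000 in binary.
Subtract column by column in base 2:
  0-0 → 0
  0-1 → 1 (borrow)
  0-1-1 → 0 (borrow)
  1-1-1 → 1 (borrow)
  0-1-1 → 0 (borrow)
  1-1-1 → 1 (borrow)
  0-0-1 → 1 (borrow)
  0-1-1 → 0 (borrow)
  0-1-1 → 0 (borrow)
  1-0-1 → 0
  0-0 → 0
  0-1 → 1 (borrow)
  0-1-1 → 0 (borrow)
  0-1-1 → 0 (borrow)
  1-1-1 → 1 (borrow)
  0-0-1 → 1 (borrow)
  1-1-1 → 1 (borrow)
  0-0-1 → 1 (borrow)
  1-0-1 → 0
  1-0 → 1
  1-0 → 1
  0-0 → 0
  1-0 → 1
  1-1 → 0
  1-1 → 0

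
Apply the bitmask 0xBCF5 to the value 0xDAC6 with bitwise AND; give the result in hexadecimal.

0x98C4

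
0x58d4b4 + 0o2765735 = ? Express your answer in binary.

0x58d4b4 = 0b10110001101010010110100 in binary.
0o2765735 = 0b10111110101111011101 in binary.
Add column by column in base 2, right to left:
  0+1 = 1
  0+0 = 0
  1+1 = 0 carry 1
  0+1+1 = 0 carry 1
  1+1+1 = 1 carry 1
  1+0+1 = 0 carry 1
  0+1+1 = 0 carry 1
  1+1+1 = 1 carry 1
  0+1+1 = 0 carry 1
  0+1+1 = 0 carry 1
  1+0+1 = 0 carry 1
  0+1+1 = 0 carry 1
  1+0+1 = 0 carry 1
  0+1+1 = 0 carry 1
  1+1+1 = 1 carry 1
  1+1+1 = 1 carry 1
  0+1+1 = 0 carry 1
  0+1+1 = 0 carry 1
  0+0+1 = 1
  1+1 = 0 carry 1
  1+0+1 = 0 carry 1
  0+0+1 = 1
  1+0 = 1

0b11001001100000010010001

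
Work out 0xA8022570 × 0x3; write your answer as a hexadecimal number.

0x1F8067050

Multiply each base-16 digit by 3, carrying:
  0×3 = 0 → write 0
  7×3 = 21 → write 5 carry 1
  5×3+1 = 16 → write 0 carry 1
  2×3+1 = 7 → write 7
  2×3 = 6 → write 6
  0×3 = 0 → write 0
  8×3 = 24 → write 8 carry 1
  A×3+1 = 31 → write F carry 1
  remaining carry: 1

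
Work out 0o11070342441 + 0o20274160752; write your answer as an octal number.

Add column by column in base 8, right to left:
  1+2 = 3
  4+5 = 1 carry 1
  4+7+1 = 4 carry 1
  2+0+1 = 3
  4+6 = 2 carry 1
  3+1+1 = 5
  0+4 = 4
  7+7 = 6 carry 1
  0+2+1 = 3
  1+0 = 1
  1+2 = 3

0o31364523413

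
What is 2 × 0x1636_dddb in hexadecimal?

0x2c6dbbb6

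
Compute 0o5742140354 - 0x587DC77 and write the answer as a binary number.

0o5742140354 = 0b101111100010001100000011101100 in binary.
0x587DC77 = 0b101100001111101110001110111 in binary.
Subtract column by column in base 2:
  0-1 → 1 (borrow)
  0-1-1 → 0 (borrow)
  1-1-1 → 1 (borrow)
  1-0-1 → 0
  0-1 → 1 (borrow)
  1-1-1 → 1 (borrow)
  1-1-1 → 1 (borrow)
  1-0-1 → 0
  0-0 → 0
  0-0 → 0
  0-1 → 1 (borrow)
  0-1-1 → 0 (borrow)
  0-1-1 → 0 (borrow)
  0-0-1 → 1 (borrow)
  1-1-1 → 1 (borrow)
  1-1-1 → 1 (borrow)
  0-1-1 → 0 (borrow)
  0-1-1 → 0 (borrow)
  0-1-1 → 0 (borrow)
  1-0-1 → 0
  0-0 → 0
  0-0 → 0
  0-0 → 0
  1-1 → 0
  1-1 → 0
  1-0 → 1
  1-1 → 0
  1-0 → 1
  0-0 → 0
  1-0 → 1

0b101010000000001110010001110101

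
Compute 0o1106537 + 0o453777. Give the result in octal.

Add column by column in base 8, right to left:
  7+7 = 6 carry 1
  3+7+1 = 3 carry 1
  5+7+1 = 5 carry 1
  6+3+1 = 2 carry 1
  0+5+1 = 6
  1+4 = 5
  1+0 = 1

0o1562536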